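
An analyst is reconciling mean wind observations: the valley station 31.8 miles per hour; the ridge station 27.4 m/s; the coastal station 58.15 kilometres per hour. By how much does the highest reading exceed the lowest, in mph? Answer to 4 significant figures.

the ridge station: 27.4 m/s = 61.2921 mph.
the coastal station: 58.15 km/h = 36.1327 mph.
Spread: 61.2921 − 31.8000 = 29.49 mph.

29.49 mph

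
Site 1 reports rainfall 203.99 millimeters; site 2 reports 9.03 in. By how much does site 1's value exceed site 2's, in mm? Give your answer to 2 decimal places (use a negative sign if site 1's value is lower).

-25.37 mm

site 2: 9.03 in = 229.3620 mm.
Difference: 203.9900 − 229.3620 = -25.37 mm.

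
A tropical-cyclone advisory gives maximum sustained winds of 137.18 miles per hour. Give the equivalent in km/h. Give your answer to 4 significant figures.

220.8 km/h

1 mph = 1.60934 km/h, so 137.18 × 1.60934 = 220.8 km/h.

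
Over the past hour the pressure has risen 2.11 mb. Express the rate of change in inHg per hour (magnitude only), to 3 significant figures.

0.0623 inHg per hour

2.11 mb / 1 h × 0.02953 inHg/mb = 0.0623 inHg/h.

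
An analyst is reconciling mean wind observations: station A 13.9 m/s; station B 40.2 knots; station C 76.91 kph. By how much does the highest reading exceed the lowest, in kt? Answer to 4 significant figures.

14.51 kt

station A: 13.9 m/s = 27.0194 kt.
station C: 76.91 km/h = 41.5281 kt.
Spread: 41.5281 − 27.0194 = 14.51 kt.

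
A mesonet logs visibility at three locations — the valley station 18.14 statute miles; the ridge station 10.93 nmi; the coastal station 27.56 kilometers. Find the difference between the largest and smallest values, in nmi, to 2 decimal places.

the valley station: 18.14 SM = 15.7632 nmi.
the coastal station: 27.56 km = 14.8812 nmi.
Spread: 15.7632 − 10.9300 = 4.83 nmi.

4.83 nmi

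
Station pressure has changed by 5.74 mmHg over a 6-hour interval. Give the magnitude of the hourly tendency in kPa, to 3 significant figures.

0.128 kPa per hour

5.74 mmHg / 6 h × 0.133322 kPa/mmHg = 0.128 kPa/h.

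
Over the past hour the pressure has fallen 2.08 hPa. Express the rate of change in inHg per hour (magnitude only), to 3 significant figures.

0.0614 inHg per hour

2.08 hPa / 1 h × 0.02953 inHg/hPa = 0.0614 inHg/h.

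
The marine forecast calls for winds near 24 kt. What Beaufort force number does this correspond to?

24 kt lies in the Beaufort 6 band (strong breeze, 22–27 kt).

Beaufort force 6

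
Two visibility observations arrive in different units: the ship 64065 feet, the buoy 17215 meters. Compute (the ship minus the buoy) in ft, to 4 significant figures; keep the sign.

7585 ft

the buoy: 17215 m = 56479.66 ft.
Difference: 64065.00 − 56479.66 = 7585 ft.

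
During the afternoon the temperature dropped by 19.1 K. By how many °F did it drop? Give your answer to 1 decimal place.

Converting a difference, only the 9/5 scale factor applies: Δ°F = 19.1 × 1.8 = 34.4 °F.

34.4 °F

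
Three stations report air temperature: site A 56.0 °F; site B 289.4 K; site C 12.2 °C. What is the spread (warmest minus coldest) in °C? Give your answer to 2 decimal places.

site A: 56.0 °F = 13.333 °C.
site B: 289.4 K = 16.250 °C.
Spread: 16.250 − 12.200 = 4.050 °C.

4.05 °C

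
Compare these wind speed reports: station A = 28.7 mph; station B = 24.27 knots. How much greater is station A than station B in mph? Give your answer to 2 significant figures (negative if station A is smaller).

0.77 mph

station B: 24.27 kt = 27.9294 mph.
Difference: 28.7000 − 27.9294 = 0.77 mph.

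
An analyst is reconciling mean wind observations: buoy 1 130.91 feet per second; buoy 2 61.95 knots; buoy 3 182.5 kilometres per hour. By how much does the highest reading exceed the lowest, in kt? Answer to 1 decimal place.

buoy 1: 130.91 ft/s = 77.562 kt.
buoy 3: 182.5 km/h = 98.542 kt.
Spread: 98.542 − 61.950 = 36.6 kt.

36.6 kt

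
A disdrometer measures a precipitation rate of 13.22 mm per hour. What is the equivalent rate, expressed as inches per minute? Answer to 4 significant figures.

0.008675 in/minute

13.22 mm/hour × 0.0393701 in/mm × 0.0166667 hour/minute = 0.008675 in/minute.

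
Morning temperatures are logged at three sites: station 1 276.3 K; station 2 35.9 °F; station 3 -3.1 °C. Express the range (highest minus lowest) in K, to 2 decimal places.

6.25 K

station 1: 276.3 K = 3.150 °C.
station 2: 35.9 °F = 2.167 °C.
Spread: 3.150 − (-3.100) = 6.250 °C.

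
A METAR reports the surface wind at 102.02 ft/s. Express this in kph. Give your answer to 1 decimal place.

111.9 km/h

1 ft/s = 1.09728 km/h, so 102.02 × 1.09728 = 111.9 km/h.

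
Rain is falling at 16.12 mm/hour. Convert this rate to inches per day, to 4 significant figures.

15.23 in/day

16.12 mm/hour × 0.0393701 in/mm × 24 hour/day = 15.23 in/day.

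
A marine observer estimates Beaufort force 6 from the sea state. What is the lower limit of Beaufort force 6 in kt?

Beaufort 6 (strong breeze) spans 22–27 knots.

22 kt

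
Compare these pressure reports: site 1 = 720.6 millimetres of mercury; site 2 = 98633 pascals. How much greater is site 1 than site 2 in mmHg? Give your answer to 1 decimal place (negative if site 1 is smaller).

-19.2 mmHg

site 2: 98633 Pa = 739.808 mmHg.
Difference: 720.600 − 739.808 = -19.2 mmHg.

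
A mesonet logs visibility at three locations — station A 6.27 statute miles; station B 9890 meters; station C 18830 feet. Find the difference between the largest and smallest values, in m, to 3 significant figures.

4350 m

station A: 6.27 SM = 10090.59 m.
station C: 18830 ft = 5739.38 m.
Spread: 10090.59 − 5739.38 = 4350 m.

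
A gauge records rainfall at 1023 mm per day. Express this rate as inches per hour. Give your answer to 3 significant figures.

1.68 in/hour

1023 mm/day × 0.0393701 in/mm × 0.0416667 day/hour = 1.68 in/hour.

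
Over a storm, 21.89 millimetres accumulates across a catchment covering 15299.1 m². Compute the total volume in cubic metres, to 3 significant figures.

335 cubic metres

1 mm over 1 m² is 1 L, so volume = 21.89 × 15299.1 = 334897.3 L = 335 m³.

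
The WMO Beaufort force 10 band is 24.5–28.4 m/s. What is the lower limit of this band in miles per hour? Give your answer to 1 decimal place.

24.5–28.4 m/s × 2.237 = 54.8–63.5 mph.

54.8 mph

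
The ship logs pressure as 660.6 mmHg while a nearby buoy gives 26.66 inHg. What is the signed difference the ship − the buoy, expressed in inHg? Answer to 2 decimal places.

the ship: 660.6 mmHg = 26.0079 inHg.
Difference: 26.0079 − 26.6600 = -0.65 inHg.

-0.65 inHg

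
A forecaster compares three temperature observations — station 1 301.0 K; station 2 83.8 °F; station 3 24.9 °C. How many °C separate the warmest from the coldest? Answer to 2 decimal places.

station 1: 301.0 K = 27.850 °C.
station 2: 83.8 °F = 28.778 °C.
Spread: 28.778 − 24.900 = 3.878 °C.

3.88 °C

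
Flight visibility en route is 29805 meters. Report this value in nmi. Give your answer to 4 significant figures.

1 m = 0.000539957 nmi, so 29805 × 0.000539957 = 16.09 nmi.

16.09 nmi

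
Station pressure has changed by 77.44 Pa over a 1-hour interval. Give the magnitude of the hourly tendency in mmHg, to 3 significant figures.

0.581 mmHg per hour

77.44 Pa / 1 h × 0.00750062 mmHg/Pa = 0.581 mmHg/h.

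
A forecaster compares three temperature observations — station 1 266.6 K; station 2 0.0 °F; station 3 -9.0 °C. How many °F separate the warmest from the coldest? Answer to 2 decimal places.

20.21 °F

station 1: 266.6 K = -6.550 °C.
station 2: 0.0 °F = -17.778 °C.
Spread: (-6.550) − (-17.778) = 11.228 °C = 20.21 °F.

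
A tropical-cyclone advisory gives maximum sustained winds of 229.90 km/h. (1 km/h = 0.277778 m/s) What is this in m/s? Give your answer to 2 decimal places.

1 km/h = 0.277778 m/s, so 229.90 × 0.277778 = 63.86 m/s.

63.86 m/s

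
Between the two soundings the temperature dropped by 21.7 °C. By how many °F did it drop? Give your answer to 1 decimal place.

Converting a difference, only the 9/5 scale factor applies: Δ°F = 21.7 × 1.8 = 39.1 °F.

39.1 °F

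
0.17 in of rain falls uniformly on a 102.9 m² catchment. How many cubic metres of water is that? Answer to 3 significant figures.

0.444 cubic metres

Depth: 0.17 in × 25.4 = 4.318 mm.
1 mm over 1 m² is 1 L, so volume = 4.318 × 102.9 = 444.3222 L = 0.444 m³.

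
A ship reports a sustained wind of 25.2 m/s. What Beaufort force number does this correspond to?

25.2 m/s lies in the Beaufort 10 band (storm, 24.5–28.4 m/s).

Beaufort force 10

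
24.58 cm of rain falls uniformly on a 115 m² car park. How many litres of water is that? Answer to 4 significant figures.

Depth: 24.58 cm × 10 = 245.8 mm.
1 mm over 1 m² is 1 L, so volume = 245.8 × 115 = 28267 L ≈ 28270 L.

28270 litres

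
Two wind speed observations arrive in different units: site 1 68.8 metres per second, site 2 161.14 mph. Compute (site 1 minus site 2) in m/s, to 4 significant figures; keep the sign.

-3.236 m/s

site 2: 161.14 mph = 72.03603 m/s.
Difference: 68.80000 − 72.03603 = -3.236 m/s.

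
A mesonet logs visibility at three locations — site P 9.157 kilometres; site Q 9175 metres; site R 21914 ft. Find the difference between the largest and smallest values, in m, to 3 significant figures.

site P: 9.157 km = 9157.00 m.
site R: 21914 ft = 6679.39 m.
Spread: 9175.00 − 6679.39 = 2500 m.

2500 m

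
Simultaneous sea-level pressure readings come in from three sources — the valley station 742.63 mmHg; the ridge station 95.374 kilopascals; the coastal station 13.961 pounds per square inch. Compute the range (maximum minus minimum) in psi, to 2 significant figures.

the valley station: 742.63 mmHg = 14.3601 psi.
the ridge station: 95.374 kPa = 13.8328 psi.
Spread: 14.3601 − 13.8328 = 0.53 psi.

0.53 psi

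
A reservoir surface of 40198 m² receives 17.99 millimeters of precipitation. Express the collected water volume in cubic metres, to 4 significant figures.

723.2 cubic metres

1 mm over 1 m² is 1 L, so volume = 17.99 × 40198 = 723162.02 L = 723.2 m³.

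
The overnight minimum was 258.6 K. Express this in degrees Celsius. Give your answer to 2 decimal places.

-14.55 °C

°C = 258.6 − 273.15 = -14.55 °C.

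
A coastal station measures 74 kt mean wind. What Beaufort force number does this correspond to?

Beaufort force 12

74 kt lies in the Beaufort 12 band (hurricane force, ≥64 kt).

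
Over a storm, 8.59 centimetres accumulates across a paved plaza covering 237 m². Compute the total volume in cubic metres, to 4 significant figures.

20.36 cubic metres

Depth: 8.59 cm × 10 = 85.9 mm.
1 mm over 1 m² is 1 L, so volume = 85.9 × 237 = 20358.3 L = 20.36 m³.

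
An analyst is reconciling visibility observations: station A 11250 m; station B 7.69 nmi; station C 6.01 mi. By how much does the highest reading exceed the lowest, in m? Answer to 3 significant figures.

4570 m

station B: 7.69 nmi = 14241.88 m.
station C: 6.01 SM = 9672.16 m.
Spread: 14241.88 − 9672.16 = 4570 m.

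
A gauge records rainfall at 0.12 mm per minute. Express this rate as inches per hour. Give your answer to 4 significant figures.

0.2835 in/hour

0.12 mm/minute × 0.0393701 in/mm × 60 minute/hour = 0.2835 in/hour.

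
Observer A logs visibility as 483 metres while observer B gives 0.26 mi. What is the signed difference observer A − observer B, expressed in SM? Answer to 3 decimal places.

0.040 SM

observer A: 483 m = 0.30012 SM.
Difference: 0.30012 − 0.26000 = 0.040 SM.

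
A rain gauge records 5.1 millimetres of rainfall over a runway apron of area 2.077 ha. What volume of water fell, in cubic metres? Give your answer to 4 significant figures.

105.9 cubic metres

Area: 2.077 ha = 20770 m².
1 mm over 1 m² is 1 L, so volume = 5.1 × 20770 = 105927 L = 105.9 m³.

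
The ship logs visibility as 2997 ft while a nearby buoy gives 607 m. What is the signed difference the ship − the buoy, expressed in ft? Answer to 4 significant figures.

1006 ft

the buoy: 607 m = 1991.47 ft.
Difference: 2997.00 − 1991.47 = 1006 ft.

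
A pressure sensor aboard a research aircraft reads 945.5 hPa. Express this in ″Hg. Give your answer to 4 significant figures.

27.92 inHg

1 hPa = 0.02953 inHg, so 945.5 × 0.02953 = 27.92 inHg.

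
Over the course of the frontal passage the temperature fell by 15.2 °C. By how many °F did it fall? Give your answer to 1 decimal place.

Converting a difference, only the 9/5 scale factor applies: Δ°F = 15.2 × 1.8 = 27.4 °F.

27.4 °F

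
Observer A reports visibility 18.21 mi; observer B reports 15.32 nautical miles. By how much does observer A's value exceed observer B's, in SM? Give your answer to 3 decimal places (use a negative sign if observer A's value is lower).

0.580 SM

observer B: 15.32 nmi = 17.62994 SM.
Difference: 18.21000 − 17.62994 = 0.580 SM.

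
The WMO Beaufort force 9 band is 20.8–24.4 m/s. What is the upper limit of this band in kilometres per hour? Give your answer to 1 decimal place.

20.8–24.4 m/s × 3.6 = 74.9–87.8 km/h.

87.8 km/h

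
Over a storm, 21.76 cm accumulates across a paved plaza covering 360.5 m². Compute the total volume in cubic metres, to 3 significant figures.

Depth: 21.76 cm × 10 = 217.6 mm.
1 mm over 1 m² is 1 L, so volume = 217.6 × 360.5 = 78444.8 L = 78.4 m³.

78.4 cubic metres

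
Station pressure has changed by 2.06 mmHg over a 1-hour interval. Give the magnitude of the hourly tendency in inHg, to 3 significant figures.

2.06 mmHg / 1 h × 0.0393701 inHg/mmHg = 0.0811 inHg/h.

0.0811 inHg per hour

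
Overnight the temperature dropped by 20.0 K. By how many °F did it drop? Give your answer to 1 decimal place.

For a temperature change the 32° offset cancels: Δ°F = 20.0 × 1.8 = 36.0 °F.

36.0 °F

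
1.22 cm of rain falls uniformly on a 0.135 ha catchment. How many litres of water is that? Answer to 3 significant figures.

Depth: 1.22 cm × 10 = 12.2 mm.
Area: 0.135 ha = 1350 m².
1 mm over 1 m² is 1 L, so volume = 12.2 × 1350 = 16470 L ≈ 16500 L.

16500 litres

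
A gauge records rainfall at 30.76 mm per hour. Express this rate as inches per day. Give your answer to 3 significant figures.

29.1 in/day

30.76 mm/hour × 0.0393701 in/mm × 24 hour/day = 29.1 in/day.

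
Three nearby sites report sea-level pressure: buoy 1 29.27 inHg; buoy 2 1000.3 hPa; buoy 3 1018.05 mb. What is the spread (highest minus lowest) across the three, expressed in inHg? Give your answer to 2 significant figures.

0.79 inHg

buoy 2: 1000.3 hPa = 29.5388 inHg.
buoy 3: 1018.05 mb = 30.0630 inHg.
Spread: 30.0630 − 29.2700 = 0.79 inHg.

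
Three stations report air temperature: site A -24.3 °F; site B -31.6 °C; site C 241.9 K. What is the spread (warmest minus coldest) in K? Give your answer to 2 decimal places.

0.35 K

site A: -24.3 °F = -31.278 °C.
site C: 241.9 K = -31.250 °C.
Spread: (-31.250) − (-31.600) = 0.350 °C.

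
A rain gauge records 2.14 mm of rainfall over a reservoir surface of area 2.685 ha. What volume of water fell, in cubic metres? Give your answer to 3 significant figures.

57.5 cubic metres

Area: 2.685 ha = 26850 m².
1 mm over 1 m² is 1 L, so volume = 2.14 × 26850 = 57459 L = 57.5 m³.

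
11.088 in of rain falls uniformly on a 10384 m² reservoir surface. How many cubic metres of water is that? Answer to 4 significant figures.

2924 cubic metres

Depth: 11.088 in × 25.4 = 281.6352 mm.
1 mm over 1 m² is 1 L, so volume = 281.6352 × 10384 = 2924499.9 L = 2924 m³.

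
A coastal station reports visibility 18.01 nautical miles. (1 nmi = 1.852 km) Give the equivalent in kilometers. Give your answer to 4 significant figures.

33.35 km

1 nmi = 1.852 km, so 18.01 × 1.852 = 33.35 km.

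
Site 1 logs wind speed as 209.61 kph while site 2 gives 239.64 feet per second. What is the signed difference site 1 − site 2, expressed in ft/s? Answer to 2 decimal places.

site 1: 209.61 km/h = 191.0269 ft/s.
Difference: 191.0269 − 239.6400 = -48.61 ft/s.

-48.61 ft/s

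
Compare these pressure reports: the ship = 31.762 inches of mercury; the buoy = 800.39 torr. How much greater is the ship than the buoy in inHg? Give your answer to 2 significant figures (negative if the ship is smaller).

the buoy: 800.39 mmHg = 31.5114 inHg.
Difference: 31.7620 − 31.5114 = 0.25 inHg.

0.25 inHg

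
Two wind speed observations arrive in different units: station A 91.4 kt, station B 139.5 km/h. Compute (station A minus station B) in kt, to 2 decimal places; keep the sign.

station B: 139.5 km/h = 75.3240 kt.
Difference: 91.4000 − 75.3240 = 16.08 kt.

16.08 kt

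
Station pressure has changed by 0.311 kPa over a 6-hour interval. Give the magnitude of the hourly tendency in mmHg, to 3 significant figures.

0.389 mmHg per hour

0.311 kPa / 6 h × 7.50062 mmHg/kPa = 0.389 mmHg/h.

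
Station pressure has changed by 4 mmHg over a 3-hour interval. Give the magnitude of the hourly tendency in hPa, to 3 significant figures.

4 mmHg / 3 h × 1.33322 hPa/mmHg = 1.78 hPa/h.

1.78 hPa per hour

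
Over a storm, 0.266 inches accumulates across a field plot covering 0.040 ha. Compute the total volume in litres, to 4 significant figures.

Depth: 0.266 in × 25.4 = 6.7564 mm.
Area: 0.040 ha = 400 m².
1 mm over 1 m² is 1 L, so volume = 6.7564 × 400 = 2702.56 L ≈ 2703 L.

2703 litres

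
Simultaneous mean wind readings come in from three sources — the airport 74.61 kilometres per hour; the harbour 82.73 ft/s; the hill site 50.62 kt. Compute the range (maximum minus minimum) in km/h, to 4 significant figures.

19.14 km/h

the harbour: 82.73 ft/s = 90.7780 km/h.
the hill site: 50.62 kt = 93.7482 km/h.
Spread: 93.7482 − 74.6100 = 19.14 km/h.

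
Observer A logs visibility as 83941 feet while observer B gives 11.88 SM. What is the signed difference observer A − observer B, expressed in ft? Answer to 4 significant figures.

21210 ft

observer B: 11.88 SM = 62726.40 ft.
Difference: 83941.00 − 62726.40 = 21210 ft.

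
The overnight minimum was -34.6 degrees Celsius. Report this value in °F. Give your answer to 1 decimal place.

-30.3 °F

°F = °C × 9/5 + 32 = -34.6 × 1.8 + 32 = -30.3 °F.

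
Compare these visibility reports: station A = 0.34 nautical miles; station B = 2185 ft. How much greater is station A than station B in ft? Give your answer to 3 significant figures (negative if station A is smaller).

-119 ft

station A: 0.34 nmi = 2065.88 ft.
Difference: 2065.88 − 2185.00 = -119 ft.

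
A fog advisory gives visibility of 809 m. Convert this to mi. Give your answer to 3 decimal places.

0.503 SM

1 m = 0.000621371 SM, so 809 × 0.000621371 = 0.503 SM.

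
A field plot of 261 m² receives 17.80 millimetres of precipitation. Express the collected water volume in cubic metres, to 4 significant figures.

4.646 cubic metres

1 mm over 1 m² is 1 L, so volume = 17.8 × 261 = 4645.8 L = 4.646 m³.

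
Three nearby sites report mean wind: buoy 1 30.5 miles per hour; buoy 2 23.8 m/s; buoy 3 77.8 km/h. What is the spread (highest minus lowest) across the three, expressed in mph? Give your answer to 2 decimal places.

22.74 mph

buoy 2: 23.8 m/s = 53.2391 mph.
buoy 3: 77.8 km/h = 48.3427 mph.
Spread: 53.2391 − 30.5000 = 22.74 mph.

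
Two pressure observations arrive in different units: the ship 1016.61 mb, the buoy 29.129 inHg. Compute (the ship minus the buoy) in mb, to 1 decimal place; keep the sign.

30.2 mb

the buoy: 29.129 inHg = 986.421 mb.
Difference: 1016.610 − 986.421 = 30.2 mb.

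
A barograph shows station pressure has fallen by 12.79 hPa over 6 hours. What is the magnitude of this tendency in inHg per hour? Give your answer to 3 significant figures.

0.0629 inHg per hour

12.79 hPa / 6 h × 0.02953 inHg/hPa = 0.0629 inHg/h.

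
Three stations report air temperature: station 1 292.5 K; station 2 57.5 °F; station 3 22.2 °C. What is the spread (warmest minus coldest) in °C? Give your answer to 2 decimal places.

station 1: 292.5 K = 19.350 °C.
station 2: 57.5 °F = 14.167 °C.
Spread: 22.200 − 14.167 = 8.033 °C.

8.03 °C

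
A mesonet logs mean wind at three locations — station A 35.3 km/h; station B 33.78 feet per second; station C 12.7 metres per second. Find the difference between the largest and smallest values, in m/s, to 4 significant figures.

station A: 35.3 km/h = 9.80556 m/s.
station B: 33.78 ft/s = 10.29614 m/s.
Spread: 12.70000 − 9.80556 = 2.894 m/s.

2.894 m/s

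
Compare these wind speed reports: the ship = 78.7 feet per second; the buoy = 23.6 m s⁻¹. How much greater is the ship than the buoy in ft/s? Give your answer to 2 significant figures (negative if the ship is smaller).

the buoy: 23.6 m/s = 77.428 ft/s.
Difference: 78.700 − 77.428 = 1.3 ft/s.

1.3 ft/s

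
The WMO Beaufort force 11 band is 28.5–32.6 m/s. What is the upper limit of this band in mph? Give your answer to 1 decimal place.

28.5–32.6 m/s × 2.237 = 63.8–72.9 mph.

72.9 mph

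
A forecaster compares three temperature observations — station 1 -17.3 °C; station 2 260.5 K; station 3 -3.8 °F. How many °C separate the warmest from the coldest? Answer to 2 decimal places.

station 2: 260.5 K = -12.650 °C.
station 3: -3.8 °F = -19.889 °C.
Spread: (-12.650) − (-19.889) = 7.239 °C.

7.24 °C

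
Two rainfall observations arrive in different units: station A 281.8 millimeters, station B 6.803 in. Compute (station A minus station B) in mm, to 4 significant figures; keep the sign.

109.0 mm

station B: 6.803 in = 172.796 mm.
Difference: 281.800 − 172.796 = 109.0 mm.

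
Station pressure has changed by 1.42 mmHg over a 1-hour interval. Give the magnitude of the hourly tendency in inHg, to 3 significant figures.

0.0559 inHg per hour

1.42 mmHg / 1 h × 0.0393701 inHg/mmHg = 0.0559 inHg/h.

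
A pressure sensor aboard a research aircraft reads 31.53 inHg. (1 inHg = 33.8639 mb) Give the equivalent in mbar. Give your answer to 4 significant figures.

1 inHg = 33.8639 mb, so 31.53 × 33.8639 = 1068 mb.

1068 mb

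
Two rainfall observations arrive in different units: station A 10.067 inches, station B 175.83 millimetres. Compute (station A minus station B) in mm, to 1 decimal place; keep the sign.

station A: 10.067 in = 255.702 mm.
Difference: 255.702 − 175.830 = 79.9 mm.

79.9 mm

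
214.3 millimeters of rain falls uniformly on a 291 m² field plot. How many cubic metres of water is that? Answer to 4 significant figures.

1 mm over 1 m² is 1 L, so volume = 214.3 × 291 = 62361.3 L = 62.36 m³.

62.36 cubic metres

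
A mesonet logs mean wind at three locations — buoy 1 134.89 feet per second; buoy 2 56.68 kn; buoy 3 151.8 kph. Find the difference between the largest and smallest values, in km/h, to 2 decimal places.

46.83 km/h

buoy 1: 134.89 ft/s = 148.0121 km/h.
buoy 2: 56.68 kt = 104.9714 km/h.
Spread: 151.8000 − 104.9714 = 46.83 km/h.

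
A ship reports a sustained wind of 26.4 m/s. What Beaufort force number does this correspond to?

Beaufort force 10

26.4 m/s lies in the Beaufort 10 band (storm, 24.5–28.4 m/s).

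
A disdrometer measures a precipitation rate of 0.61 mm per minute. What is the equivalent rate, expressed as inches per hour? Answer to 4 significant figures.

1.441 in/hour

0.61 mm/minute × 0.0393701 in/mm × 60 minute/hour = 1.441 in/hour.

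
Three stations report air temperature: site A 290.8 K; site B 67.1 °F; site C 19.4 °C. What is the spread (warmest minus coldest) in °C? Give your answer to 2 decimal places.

site A: 290.8 K = 17.650 °C.
site B: 67.1 °F = 19.500 °C.
Spread: 19.500 − 17.650 = 1.850 °C.

1.85 °C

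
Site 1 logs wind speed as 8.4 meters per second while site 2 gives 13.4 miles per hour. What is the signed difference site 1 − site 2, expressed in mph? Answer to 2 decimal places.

5.39 mph

site 1: 8.4 m/s = 18.7903 mph.
Difference: 18.7903 − 13.4000 = 5.39 mph.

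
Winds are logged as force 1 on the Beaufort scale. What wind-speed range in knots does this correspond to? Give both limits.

1 to 3 kt

Beaufort 1 (light air) spans 1–3 knots.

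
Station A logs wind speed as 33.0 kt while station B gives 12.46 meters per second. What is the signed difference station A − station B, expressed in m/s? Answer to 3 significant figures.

4.52 m/s

station A: 33.0 kt = 16.9767 m/s.
Difference: 16.9767 − 12.4600 = 4.52 m/s.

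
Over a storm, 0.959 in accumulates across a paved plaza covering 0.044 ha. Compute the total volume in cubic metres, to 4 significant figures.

Depth: 0.959 in × 25.4 = 24.3586 mm.
Area: 0.044 ha = 440 m².
1 mm over 1 m² is 1 L, so volume = 24.3586 × 440 = 10717.784 L = 10.72 m³.

10.72 cubic metres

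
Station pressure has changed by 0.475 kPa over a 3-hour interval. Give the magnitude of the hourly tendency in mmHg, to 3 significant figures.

1.19 mmHg per hour

0.475 kPa / 3 h × 7.50062 mmHg/kPa = 1.19 mmHg/h.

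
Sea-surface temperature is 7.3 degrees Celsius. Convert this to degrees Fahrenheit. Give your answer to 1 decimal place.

45.1 °F

°F = °C × 9/5 + 32 = 7.3 × 1.8 + 32 = 45.1 °F.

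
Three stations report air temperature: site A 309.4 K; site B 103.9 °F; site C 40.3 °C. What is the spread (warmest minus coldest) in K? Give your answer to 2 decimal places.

site A: 309.4 K = 36.250 °C.
site B: 103.9 °F = 39.944 °C.
Spread: 40.300 − 36.250 = 4.050 °C.

4.05 K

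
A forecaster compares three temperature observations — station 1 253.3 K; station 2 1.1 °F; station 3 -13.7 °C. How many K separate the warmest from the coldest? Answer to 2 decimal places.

6.15 K

station 1: 253.3 K = -19.850 °C.
station 2: 1.1 °F = -17.167 °C.
Spread: (-13.700) − (-19.850) = 6.150 °C.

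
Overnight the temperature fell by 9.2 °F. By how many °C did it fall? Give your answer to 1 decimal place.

For a temperature change the 32° offset cancels: Δ°C = 9.2 × 0.5556 = 5.1 °C.

5.1 °C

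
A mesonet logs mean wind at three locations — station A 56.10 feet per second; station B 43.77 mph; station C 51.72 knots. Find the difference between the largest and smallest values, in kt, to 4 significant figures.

station A: 56.10 ft/s = 33.2383 kt.
station B: 43.77 mph = 38.0351 kt.
Spread: 51.7200 − 33.2383 = 18.48 kt.

18.48 kt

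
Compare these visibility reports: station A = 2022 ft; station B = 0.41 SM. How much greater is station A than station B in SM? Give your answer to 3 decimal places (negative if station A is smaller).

station A: 2022 ft = 0.38295 SM.
Difference: 0.38295 − 0.41000 = -0.027 SM.

-0.027 SM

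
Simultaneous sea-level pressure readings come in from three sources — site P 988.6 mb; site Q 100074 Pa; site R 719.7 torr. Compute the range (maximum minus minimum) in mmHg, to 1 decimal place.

30.9 mmHg

site P: 988.6 mb = 741.511 mmHg.
site Q: 100074 Pa = 750.617 mmHg.
Spread: 750.617 − 719.700 = 30.9 mmHg.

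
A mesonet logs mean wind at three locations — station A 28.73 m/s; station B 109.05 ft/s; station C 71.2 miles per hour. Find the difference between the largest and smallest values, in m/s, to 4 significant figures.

4.508 m/s

station B: 109.05 ft/s = 33.23844 m/s.
station C: 71.2 mph = 31.82925 m/s.
Spread: 33.23844 − 28.73000 = 4.508 m/s.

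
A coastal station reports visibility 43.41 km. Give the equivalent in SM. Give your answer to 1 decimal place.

27.0 SM

1 km = 0.621371 SM, so 43.41 × 0.621371 = 27.0 SM.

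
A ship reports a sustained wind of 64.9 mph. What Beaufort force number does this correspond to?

64.9 mph = 29.0 m/s, which is Beaufort 11 (violent storm, 28.5–32.6 m/s).

Beaufort force 11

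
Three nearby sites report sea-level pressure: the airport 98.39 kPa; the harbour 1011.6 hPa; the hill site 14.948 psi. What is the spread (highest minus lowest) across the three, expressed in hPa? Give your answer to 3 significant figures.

46.7 hPa

the airport: 98.39 kPa = 983.900 hPa.
the hill site: 14.948 psi = 1030.628 hPa.
Spread: 1030.628 − 983.900 = 46.7 hPa.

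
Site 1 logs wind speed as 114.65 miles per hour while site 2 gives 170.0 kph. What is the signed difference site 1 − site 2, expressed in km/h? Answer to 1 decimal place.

14.5 km/h

site 1: 114.65 mph = 184.511 km/h.
Difference: 184.511 − 170.000 = 14.5 km/h.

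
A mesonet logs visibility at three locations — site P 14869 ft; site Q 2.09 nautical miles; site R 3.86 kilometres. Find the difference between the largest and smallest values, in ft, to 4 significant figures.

2205 ft

site Q: 2.09 nmi = 12699.08 ft.
site R: 3.86 km = 12664.04 ft.
Spread: 14869.00 − 12664.04 = 2205 ft.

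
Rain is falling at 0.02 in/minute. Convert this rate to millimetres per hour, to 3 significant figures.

0.02 in/minute × 25.4 mm/in × 60 minute/hour = 30.5 mm/hour.

30.5 mm/hour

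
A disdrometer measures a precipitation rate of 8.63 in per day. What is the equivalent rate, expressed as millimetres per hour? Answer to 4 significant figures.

8.63 in/day × 25.4 mm/in × 0.0416667 day/hour = 9.133 mm/hour.

9.133 mm/hour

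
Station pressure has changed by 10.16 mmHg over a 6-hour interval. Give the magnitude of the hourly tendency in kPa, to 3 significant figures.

0.226 kPa per hour

10.16 mmHg / 6 h × 0.133322 kPa/mmHg = 0.226 kPa/h.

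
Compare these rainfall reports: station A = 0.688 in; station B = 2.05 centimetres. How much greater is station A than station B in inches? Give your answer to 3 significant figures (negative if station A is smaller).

station B: 2.05 cm = 0.80709 in.
Difference: 0.68800 − 0.80709 = -0.119 in.

-0.119 in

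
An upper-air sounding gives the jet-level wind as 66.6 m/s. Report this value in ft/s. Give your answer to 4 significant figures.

1 m/s = 3.28084 ft/s, so 66.6 × 3.28084 = 218.5 ft/s.

218.5 ft/s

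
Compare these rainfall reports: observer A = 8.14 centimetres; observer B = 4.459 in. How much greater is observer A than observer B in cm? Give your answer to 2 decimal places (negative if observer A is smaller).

-3.19 cm

observer B: 4.459 in = 11.3259 cm.
Difference: 8.1400 − 11.3259 = -3.19 cm.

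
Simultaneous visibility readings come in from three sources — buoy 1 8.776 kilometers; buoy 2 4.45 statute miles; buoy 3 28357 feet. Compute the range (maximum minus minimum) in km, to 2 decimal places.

1.61 km

buoy 2: 4.45 SM = 7.1616 km.
buoy 3: 28357 ft = 8.6432 km.
Spread: 8.7760 − 7.1616 = 1.61 km.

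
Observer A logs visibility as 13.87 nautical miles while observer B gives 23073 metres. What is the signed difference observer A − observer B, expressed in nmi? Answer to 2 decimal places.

1.41 nmi

observer B: 23073 m = 12.4584 nmi.
Difference: 13.8700 − 12.4584 = 1.41 nmi.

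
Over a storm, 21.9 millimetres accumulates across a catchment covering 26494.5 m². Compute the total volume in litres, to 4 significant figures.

1 mm over 1 m² is 1 L, so volume = 21.9 × 26494.5 = 580229.55 L ≈ 580200 L.

580200 litres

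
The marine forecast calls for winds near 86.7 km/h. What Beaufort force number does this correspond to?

Beaufort force 9

86.7 km/h = 24.1 m/s, which is Beaufort 9 (strong gale, 20.8–24.4 m/s).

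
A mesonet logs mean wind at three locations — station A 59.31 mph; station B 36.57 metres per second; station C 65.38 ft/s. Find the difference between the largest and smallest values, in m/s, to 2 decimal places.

16.64 m/s

station A: 59.31 mph = 26.5139 m/s.
station C: 65.38 ft/s = 19.9278 m/s.
Spread: 36.5700 − 19.9278 = 16.64 m/s.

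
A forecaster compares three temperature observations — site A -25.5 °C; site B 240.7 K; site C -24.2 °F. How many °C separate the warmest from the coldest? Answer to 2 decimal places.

6.95 °C

site B: 240.7 K = -32.450 °C.
site C: -24.2 °F = -31.222 °C.
Spread: (-25.500) − (-32.450) = 6.950 °C.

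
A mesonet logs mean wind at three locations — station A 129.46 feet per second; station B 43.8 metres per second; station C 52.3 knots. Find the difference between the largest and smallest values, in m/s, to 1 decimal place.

station A: 129.46 ft/s = 39.459 m/s.
station C: 52.3 kt = 26.905 m/s.
Spread: 43.800 − 26.905 = 16.9 m/s.

16.9 m/s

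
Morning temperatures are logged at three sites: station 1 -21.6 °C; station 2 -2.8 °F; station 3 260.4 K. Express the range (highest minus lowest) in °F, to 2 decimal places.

15.93 °F

station 2: -2.8 °F = -19.333 °C.
station 3: 260.4 K = -12.750 °C.
Spread: (-12.750) − (-21.600) = 8.850 °C = 15.93 °F.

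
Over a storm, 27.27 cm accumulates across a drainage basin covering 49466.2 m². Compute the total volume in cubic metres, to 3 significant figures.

Depth: 27.27 cm × 10 = 272.7 mm.
1 mm over 1 m² is 1 L, so volume = 272.7 × 49466.2 = 13489433 L = 13500 m³.

13500 cubic metres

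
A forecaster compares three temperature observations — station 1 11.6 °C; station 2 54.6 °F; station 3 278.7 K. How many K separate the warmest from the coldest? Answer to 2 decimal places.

7.01 K

station 2: 54.6 °F = 12.556 °C.
station 3: 278.7 K = 5.550 °C.
Spread: 12.556 − 5.550 = 7.006 °C.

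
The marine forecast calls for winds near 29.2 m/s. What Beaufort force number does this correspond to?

Beaufort force 11

29.2 m/s lies in the Beaufort 11 band (violent storm, 28.5–32.6 m/s).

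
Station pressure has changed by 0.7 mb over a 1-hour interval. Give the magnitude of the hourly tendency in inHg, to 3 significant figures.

0.0207 inHg per hour

0.7 mb / 1 h × 0.02953 inHg/mb = 0.0207 inHg/h.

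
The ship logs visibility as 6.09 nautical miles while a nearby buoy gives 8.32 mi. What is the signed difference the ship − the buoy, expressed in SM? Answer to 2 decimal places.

-1.31 SM

the ship: 6.09 nmi = 7.0082 SM.
Difference: 7.0082 − 8.3200 = -1.31 SM.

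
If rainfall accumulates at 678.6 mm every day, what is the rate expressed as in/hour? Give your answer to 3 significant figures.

678.6 mm/day × 0.0393701 in/mm × 0.0416667 day/hour = 1.11 in/hour.

1.11 in/hour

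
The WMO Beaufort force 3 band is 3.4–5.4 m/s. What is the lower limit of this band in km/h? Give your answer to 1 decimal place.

3.4–5.4 m/s × 3.6 = 12.2–19.4 km/h.

12.2 km/h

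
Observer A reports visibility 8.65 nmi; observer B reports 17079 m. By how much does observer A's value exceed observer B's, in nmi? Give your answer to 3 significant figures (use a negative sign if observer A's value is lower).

-0.572 nmi

observer B: 17079 m = 9.22192 nmi.
Difference: 8.65000 − 9.22192 = -0.572 nmi.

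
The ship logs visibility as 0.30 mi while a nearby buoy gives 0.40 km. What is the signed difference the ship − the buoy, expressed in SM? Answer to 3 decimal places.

the buoy: 0.40 km = 0.24855 SM.
Difference: 0.30000 − 0.24855 = 0.051 SM.

0.051 SM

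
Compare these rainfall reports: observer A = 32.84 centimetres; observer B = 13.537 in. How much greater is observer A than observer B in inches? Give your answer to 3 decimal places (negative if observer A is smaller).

observer A: 32.84 cm = 12.92913 in.
Difference: 12.92913 − 13.53700 = -0.608 in.

-0.608 in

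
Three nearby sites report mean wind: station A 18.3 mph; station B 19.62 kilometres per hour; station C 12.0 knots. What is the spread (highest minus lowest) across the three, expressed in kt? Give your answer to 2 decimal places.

5.31 kt

station A: 18.3 mph = 15.9023 kt.
station B: 19.62 km/h = 10.5940 kt.
Spread: 15.9023 − 10.5940 = 5.31 kt.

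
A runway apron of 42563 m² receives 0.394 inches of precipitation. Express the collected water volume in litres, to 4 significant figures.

426000 litres

Depth: 0.394 in × 25.4 = 10.0076 mm.
1 mm over 1 m² is 1 L, so volume = 10.0076 × 42563 = 425953.48 L ≈ 426000 L.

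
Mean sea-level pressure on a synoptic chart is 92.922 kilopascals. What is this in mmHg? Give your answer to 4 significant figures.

1 kPa = 7.50062 mmHg, so 92.922 × 7.50062 = 697.0 mmHg.

697.0 mmHg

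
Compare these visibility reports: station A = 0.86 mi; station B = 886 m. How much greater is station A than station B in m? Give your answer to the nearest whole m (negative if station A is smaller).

station A: 0.86 SM = 1384.04 m.
Difference: 1384.04 − 886.00 = 498 m.

498 m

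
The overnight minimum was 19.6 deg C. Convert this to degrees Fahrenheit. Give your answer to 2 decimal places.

67.28 °F

°F = °C × 9/5 + 32 = 19.6 × 1.8 + 32 = 67.28 °F.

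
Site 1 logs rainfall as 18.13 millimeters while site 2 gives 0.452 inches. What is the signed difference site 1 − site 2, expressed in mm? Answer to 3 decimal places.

6.649 mm

site 2: 0.452 in = 11.48080 mm.
Difference: 18.13000 − 11.48080 = 6.649 mm.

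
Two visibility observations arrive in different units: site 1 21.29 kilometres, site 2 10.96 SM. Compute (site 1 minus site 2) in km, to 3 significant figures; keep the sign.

3.65 km

site 2: 10.96 SM = 17.6384 km.
Difference: 21.2900 − 17.6384 = 3.65 km.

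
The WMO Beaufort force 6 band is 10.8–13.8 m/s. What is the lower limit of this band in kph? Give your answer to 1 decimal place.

38.9 km/h

10.8–13.8 m/s × 3.6 = 38.9–49.7 km/h.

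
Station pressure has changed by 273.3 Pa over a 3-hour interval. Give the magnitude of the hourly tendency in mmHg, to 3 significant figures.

0.683 mmHg per hour

273.3 Pa / 3 h × 0.00750062 mmHg/Pa = 0.683 mmHg/h.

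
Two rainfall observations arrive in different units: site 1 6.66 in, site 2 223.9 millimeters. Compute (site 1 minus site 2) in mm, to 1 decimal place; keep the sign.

-54.7 mm

site 1: 6.66 in = 169.164 mm.
Difference: 169.164 − 223.900 = -54.7 mm.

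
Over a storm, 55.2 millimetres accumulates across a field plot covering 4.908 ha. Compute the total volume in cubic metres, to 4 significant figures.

Area: 4.908 ha = 49080 m².
1 mm over 1 m² is 1 L, so volume = 55.2 × 49080 = 2709216 L = 2709 m³.

2709 cubic metres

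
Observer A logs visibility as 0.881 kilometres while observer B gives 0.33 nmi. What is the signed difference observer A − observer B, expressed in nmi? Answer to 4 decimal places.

observer A: 0.881 km = 0.475702 nmi.
Difference: 0.475702 − 0.330000 = 0.1457 nmi.

0.1457 nmi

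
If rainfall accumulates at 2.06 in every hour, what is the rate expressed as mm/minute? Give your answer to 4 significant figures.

2.06 in/hour × 25.4 mm/in × 0.0166667 hour/minute = 0.8721 mm/minute.

0.8721 mm/minute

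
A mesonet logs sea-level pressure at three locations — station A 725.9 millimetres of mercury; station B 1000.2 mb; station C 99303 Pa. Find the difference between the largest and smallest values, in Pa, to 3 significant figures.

station A: 725.9 mmHg = 96778.72 Pa.
station B: 1000.2 mb = 100020.00 Pa.
Spread: 100020.00 − 96778.72 = 3240 Pa.

3240 Pa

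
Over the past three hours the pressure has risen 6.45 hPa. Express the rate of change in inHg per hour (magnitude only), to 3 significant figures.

6.45 hPa / 3 h × 0.02953 inHg/hPa = 0.0635 inHg/h.

0.0635 inHg per hour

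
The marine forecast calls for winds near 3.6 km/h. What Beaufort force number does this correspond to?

Beaufort force 1

3.6 km/h = 1.0 m/s, which is Beaufort 1 (light air, 0.3–1.5 m/s).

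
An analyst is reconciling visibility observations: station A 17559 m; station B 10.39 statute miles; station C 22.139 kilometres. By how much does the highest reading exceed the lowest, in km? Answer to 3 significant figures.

station A: 17559 m = 17.5590 km.
station B: 10.39 SM = 16.7211 km.
Spread: 22.1390 − 16.7211 = 5.42 km.

5.42 km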